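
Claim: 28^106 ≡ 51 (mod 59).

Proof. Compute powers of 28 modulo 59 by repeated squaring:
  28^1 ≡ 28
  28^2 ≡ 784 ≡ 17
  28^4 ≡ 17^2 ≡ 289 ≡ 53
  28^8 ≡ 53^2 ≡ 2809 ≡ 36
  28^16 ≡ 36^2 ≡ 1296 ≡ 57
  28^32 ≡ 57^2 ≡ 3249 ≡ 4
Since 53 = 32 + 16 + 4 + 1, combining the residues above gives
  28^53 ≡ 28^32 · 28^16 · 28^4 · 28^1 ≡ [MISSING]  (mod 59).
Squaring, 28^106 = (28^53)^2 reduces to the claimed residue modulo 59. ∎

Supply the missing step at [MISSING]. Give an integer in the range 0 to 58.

46

Multiply the listed residues: 4 · 57 · 53 · 28 = 228 → 12084 → 338352.
Reducing modulo 59: 338352 = 5734·59 + 46, so 28^53 ≡ 46.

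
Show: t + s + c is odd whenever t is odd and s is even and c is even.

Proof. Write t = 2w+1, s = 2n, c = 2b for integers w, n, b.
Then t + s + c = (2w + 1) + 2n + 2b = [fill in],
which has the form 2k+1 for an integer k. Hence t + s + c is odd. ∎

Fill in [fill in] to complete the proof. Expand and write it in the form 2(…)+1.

(2w + 1) + 2n + 2b = 2b + 2n + 2w + 1
= 2(b + n + w) + 1.
Since b + n + w is an integer, the sum is of the form 2k+1 for an integer k.

2(b + n + w) + 1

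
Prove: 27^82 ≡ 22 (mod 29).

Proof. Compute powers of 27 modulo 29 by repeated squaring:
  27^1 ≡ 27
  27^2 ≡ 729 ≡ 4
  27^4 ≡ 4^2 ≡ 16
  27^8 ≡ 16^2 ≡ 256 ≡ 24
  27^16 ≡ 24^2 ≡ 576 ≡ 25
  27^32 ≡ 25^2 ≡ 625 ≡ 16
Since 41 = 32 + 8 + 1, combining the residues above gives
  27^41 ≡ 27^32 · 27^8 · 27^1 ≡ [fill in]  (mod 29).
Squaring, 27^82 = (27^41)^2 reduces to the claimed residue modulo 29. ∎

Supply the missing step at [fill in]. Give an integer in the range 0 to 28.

15

Multiply the listed residues: 16 · 24 · 27 = 384 → 10368.
Reducing modulo 29: 10368 = 357·29 + 15, so 27^41 ≡ 15.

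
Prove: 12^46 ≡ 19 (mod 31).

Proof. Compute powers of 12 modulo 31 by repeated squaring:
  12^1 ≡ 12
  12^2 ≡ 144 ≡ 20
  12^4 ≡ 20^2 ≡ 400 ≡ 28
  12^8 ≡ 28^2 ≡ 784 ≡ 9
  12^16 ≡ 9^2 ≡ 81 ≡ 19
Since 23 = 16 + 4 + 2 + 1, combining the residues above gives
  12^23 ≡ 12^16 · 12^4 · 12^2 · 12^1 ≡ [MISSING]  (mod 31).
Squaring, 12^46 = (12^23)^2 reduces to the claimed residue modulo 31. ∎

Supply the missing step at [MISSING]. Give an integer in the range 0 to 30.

22

Multiply the listed residues: 19 · 28 · 20 · 12 = 532 → 10640 → 127680.
Reducing modulo 31: 127680 = 4118·31 + 22, so 12^23 ≡ 22.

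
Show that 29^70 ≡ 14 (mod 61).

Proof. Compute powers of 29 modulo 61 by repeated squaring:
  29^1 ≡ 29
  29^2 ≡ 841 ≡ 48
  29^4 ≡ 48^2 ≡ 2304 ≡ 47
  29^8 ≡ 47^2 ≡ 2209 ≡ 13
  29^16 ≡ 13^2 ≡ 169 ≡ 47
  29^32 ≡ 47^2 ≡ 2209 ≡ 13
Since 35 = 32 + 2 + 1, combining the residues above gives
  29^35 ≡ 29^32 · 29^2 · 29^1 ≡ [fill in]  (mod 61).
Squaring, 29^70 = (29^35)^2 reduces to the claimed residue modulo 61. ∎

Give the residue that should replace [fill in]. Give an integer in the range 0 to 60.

Multiply the listed residues: 13 · 48 · 29 = 624 → 18096.
Reducing modulo 61: 18096 = 296·61 + 40, so 29^35 ≡ 40.

40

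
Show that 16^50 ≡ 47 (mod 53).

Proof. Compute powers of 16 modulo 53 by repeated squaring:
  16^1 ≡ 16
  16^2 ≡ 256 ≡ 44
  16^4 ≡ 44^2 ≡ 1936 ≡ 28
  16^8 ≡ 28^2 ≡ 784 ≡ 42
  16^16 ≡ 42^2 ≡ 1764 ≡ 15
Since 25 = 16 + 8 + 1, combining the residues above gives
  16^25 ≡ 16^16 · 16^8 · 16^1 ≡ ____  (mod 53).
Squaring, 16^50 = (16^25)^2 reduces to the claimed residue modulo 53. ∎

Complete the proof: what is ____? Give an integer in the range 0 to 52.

10

16^16 · 16^8 · 16^1 ≡ 15 · 42 · 16 = 10080.
10080 mod 53 = 10, so 16^25 ≡ 10 (mod 53).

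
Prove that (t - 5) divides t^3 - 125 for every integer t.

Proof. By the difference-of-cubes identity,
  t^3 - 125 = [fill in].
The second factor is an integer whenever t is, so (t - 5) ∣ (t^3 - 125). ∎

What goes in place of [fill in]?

Polynomial division of t^3 - 125 by t - 5 leaves remainder 0 and quotient t^2 + 5t + 25.
Hence t^3 - 125 = (t - 5)(t^2 + 5t + 25).

(t - 5)(t^2 + 5t + 25)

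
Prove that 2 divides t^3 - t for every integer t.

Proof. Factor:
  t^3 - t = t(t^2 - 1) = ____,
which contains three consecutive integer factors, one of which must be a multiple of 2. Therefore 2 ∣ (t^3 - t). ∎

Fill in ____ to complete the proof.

(t - 1)t(t + 1)

t(t^2 - 1) = t(t - 1)(t + 1) = (t - 1)t(t + 1).
These three factors are consecutive integers, so their product is divisible by 2.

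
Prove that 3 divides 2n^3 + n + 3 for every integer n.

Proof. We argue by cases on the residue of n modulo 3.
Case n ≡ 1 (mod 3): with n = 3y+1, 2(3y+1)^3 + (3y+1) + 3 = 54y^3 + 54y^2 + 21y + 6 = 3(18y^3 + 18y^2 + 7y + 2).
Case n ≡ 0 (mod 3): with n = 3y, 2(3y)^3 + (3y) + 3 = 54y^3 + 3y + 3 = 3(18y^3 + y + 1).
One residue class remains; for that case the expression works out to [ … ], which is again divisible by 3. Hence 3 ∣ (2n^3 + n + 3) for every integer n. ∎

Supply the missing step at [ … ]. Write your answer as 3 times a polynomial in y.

Only n ≡ 2 (mod 3) is unaccounted for. Put n = 3y+2:
2(3y+2)^3 + (3y+2) + 3 expands to 54y^3 + 108y^2 + 75y + 21,
and factoring out 3 leaves 3(18y^3 + 36y^2 + 25y + 7).

3(18y^3 + 36y^2 + 25y + 7)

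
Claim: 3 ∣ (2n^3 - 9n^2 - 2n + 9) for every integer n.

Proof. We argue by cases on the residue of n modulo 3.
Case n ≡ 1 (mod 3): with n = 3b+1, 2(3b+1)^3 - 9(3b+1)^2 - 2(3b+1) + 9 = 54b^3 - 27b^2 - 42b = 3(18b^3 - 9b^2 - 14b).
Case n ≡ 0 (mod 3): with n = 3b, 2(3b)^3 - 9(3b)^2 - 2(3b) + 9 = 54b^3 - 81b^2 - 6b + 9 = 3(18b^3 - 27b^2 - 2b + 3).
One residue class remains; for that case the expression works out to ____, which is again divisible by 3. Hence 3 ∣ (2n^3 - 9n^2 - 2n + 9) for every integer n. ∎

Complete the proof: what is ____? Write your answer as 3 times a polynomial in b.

Only n ≡ 2 (mod 3) is unaccounted for. Put n = 3b+2:
2(3b+2)^3 - 9(3b+2)^2 - 2(3b+2) + 9 expands to 54b^3 + 27b^2 - 42b - 15,
and factoring out 3 leaves 3(18b^3 + 9b^2 - 14b - 5).

3(18b^3 + 9b^2 - 14b - 5)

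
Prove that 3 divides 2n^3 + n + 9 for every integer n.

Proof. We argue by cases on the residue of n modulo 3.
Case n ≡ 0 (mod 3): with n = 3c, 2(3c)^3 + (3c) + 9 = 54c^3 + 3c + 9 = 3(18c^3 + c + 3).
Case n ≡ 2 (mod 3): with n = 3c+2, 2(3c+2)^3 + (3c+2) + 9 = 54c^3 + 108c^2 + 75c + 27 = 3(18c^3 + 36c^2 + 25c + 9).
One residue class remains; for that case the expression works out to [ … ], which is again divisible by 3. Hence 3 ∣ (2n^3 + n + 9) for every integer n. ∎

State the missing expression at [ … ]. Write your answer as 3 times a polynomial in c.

The residues treated are {0, 2}, so the missing case is n ≡ 1 (mod 3); write n = 3c+1.
Then 2(3c+1)^3 + (3c+1) + 9 = 54c^3 + 54c^2 + 21c + 12 = 3(18c^3 + 18c^2 + 7c + 4).

3(18c^3 + 18c^2 + 7c + 4)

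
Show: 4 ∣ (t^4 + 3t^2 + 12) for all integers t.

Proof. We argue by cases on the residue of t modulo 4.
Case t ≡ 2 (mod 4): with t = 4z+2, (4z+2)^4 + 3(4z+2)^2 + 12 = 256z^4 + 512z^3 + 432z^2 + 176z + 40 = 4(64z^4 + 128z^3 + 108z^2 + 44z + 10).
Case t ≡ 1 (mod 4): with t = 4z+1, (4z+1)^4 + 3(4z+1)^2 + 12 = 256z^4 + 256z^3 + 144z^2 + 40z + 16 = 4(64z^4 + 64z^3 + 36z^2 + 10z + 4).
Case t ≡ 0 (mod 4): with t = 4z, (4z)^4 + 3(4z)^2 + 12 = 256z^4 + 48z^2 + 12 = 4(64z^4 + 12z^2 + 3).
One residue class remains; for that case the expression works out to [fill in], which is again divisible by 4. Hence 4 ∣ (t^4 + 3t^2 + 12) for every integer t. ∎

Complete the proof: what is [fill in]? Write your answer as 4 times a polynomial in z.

4(64z^4 + 192z^3 + 228z^2 + 126z + 30)

The residues treated are {2, 1, 0}, so the missing case is t ≡ 3 (mod 4); write t = 4z+3.
Then (4z+3)^4 + 3(4z+3)^2 + 12 = 256z^4 + 768z^3 + 912z^2 + 504z + 120 = 4(64z^4 + 192z^3 + 228z^2 + 126z + 30).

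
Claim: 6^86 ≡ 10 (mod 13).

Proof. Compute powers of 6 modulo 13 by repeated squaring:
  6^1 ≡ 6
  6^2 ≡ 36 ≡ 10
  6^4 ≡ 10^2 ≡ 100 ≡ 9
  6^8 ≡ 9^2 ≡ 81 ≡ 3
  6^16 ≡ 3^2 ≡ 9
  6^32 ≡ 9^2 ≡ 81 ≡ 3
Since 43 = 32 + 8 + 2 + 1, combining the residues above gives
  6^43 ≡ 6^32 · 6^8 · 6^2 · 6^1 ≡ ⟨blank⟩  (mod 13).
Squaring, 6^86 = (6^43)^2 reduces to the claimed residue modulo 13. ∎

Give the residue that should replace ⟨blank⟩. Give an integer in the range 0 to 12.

Multiply the listed residues: 3 · 3 · 10 · 6 = 9 → 90 → 540.
Reducing modulo 13: 540 = 41·13 + 7, so 6^43 ≡ 7.

7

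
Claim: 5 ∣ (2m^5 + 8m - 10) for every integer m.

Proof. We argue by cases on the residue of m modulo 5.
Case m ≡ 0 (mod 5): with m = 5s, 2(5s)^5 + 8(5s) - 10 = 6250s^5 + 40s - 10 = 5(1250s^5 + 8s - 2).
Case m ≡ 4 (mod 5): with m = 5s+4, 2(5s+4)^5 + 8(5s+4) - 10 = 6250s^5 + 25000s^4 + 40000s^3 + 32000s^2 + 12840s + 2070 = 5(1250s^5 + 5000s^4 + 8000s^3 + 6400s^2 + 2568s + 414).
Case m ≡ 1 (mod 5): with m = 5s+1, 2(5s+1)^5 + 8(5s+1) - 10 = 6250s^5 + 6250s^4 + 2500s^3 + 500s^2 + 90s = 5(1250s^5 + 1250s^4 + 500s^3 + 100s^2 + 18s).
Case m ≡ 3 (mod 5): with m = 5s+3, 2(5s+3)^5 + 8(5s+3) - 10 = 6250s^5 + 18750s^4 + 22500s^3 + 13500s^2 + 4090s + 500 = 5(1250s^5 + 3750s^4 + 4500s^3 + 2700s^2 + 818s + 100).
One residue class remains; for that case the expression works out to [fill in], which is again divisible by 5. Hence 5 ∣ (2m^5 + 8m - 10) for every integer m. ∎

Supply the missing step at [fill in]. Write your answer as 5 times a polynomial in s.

5(1250s^5 + 2500s^4 + 2000s^3 + 800s^2 + 168s + 14)

Only m ≡ 2 (mod 5) is unaccounted for. Put m = 5s+2:
2(5s+2)^5 + 8(5s+2) - 10 expands to 6250s^5 + 12500s^4 + 10000s^3 + 4000s^2 + 840s + 70,
and factoring out 5 leaves 5(1250s^5 + 2500s^4 + 2000s^3 + 800s^2 + 168s + 14).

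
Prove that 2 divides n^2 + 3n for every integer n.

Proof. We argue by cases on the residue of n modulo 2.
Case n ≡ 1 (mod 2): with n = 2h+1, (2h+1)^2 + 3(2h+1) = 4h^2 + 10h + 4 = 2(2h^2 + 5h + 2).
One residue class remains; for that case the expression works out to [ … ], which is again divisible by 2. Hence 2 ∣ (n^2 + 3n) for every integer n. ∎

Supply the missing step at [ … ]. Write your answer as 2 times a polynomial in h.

Only n ≡ 0 (mod 2) is unaccounted for. Put n = 2h:
(2h)^2 + 3(2h) expands to 4h^2 + 6h,
and factoring out 2 leaves 2(2h^2 + 3h).

2(2h^2 + 3h)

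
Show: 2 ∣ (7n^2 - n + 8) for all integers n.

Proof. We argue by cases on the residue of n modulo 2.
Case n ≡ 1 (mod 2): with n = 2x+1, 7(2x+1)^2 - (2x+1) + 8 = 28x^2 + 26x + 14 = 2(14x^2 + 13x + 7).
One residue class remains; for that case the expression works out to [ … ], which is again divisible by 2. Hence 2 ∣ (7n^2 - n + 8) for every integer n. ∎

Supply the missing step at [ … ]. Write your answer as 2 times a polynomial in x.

2(14x^2 - x + 4)

Only n ≡ 0 (mod 2) is unaccounted for. Put n = 2x:
7(2x)^2 - (2x) + 8 expands to 28x^2 - 2x + 8,
and factoring out 2 leaves 2(14x^2 - x + 4).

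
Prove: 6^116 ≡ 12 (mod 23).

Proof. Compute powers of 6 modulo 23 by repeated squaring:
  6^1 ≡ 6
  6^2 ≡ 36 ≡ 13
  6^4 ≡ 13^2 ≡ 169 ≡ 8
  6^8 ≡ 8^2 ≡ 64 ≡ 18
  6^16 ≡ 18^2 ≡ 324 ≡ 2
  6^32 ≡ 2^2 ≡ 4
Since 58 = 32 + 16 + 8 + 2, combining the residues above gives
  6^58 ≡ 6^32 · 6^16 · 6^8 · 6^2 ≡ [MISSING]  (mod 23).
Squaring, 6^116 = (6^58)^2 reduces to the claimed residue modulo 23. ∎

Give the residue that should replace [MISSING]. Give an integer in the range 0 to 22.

Multiply the listed residues: 4 · 2 · 18 · 13 = 8 → 144 → 1872.
Reducing modulo 23: 1872 = 81·23 + 9, so 6^58 ≡ 9.

9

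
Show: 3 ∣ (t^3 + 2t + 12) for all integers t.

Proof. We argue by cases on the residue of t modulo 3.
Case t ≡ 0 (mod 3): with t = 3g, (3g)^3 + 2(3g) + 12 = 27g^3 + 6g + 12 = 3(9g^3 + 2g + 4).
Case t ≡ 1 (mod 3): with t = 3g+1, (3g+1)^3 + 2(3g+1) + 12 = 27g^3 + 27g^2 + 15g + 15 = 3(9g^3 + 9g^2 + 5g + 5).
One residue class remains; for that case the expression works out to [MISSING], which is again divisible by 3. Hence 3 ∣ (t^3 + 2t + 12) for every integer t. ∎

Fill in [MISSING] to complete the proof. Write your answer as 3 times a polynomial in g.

Only t ≡ 2 (mod 3) is unaccounted for. Put t = 3g+2:
(3g+2)^3 + 2(3g+2) + 12 expands to 27g^3 + 54g^2 + 42g + 24,
and factoring out 3 leaves 3(9g^3 + 18g^2 + 14g + 8).

3(9g^3 + 18g^2 + 14g + 8)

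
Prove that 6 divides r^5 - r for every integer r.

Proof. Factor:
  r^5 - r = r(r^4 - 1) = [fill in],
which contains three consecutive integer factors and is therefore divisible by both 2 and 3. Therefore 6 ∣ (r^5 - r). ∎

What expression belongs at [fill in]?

r^4 - 1 = (r^2 - 1)(r^2 + 1), and r^2 - 1 = (r-1)(r+1).
So r(r^4 - 1) = (r - 1)r(r + 1)(r^2 + 1).

(r - 1)r(r + 1)(r^2 + 1)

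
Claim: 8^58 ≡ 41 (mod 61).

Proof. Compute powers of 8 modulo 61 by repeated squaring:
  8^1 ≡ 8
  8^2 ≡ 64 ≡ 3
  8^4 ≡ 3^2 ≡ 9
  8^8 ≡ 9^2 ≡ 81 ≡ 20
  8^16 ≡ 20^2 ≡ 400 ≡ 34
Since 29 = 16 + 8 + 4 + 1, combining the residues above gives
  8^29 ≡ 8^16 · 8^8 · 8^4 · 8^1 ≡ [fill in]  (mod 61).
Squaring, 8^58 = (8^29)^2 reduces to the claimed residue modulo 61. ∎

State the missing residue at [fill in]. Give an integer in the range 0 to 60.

Multiply the listed residues: 34 · 20 · 9 · 8 = 680 → 6120 → 48960.
Reducing modulo 61: 48960 = 802·61 + 38, so 8^29 ≡ 38.

38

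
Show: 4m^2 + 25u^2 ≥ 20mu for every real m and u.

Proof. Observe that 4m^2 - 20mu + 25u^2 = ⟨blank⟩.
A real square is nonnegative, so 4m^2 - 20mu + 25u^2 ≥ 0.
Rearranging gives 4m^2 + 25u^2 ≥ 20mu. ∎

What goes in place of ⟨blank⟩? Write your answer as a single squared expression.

4m^2 - 20mu + 25u^2 is a perfect-square trinomial: the outer terms are (2m)^2 and (5u)^2, and the cross term is -2·2m·5u.
So 4m^2 - 20mu + 25u^2 = (2m - 5u)^2 ≥ 0.

(2m - 5u)^2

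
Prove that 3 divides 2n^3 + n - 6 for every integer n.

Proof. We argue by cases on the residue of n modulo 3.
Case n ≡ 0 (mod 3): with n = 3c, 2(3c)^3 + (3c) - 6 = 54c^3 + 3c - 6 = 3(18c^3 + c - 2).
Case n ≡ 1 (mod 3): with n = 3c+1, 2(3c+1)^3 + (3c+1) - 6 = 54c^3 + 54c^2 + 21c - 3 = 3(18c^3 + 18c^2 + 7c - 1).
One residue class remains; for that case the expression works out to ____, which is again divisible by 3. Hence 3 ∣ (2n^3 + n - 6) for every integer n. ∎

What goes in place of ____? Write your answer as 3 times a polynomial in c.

The residues treated are {0, 1}, so the missing case is n ≡ 2 (mod 3); write n = 3c+2.
Then 2(3c+2)^3 + (3c+2) - 6 = 54c^3 + 108c^2 + 75c + 12 = 3(18c^3 + 36c^2 + 25c + 4).

3(18c^3 + 36c^2 + 25c + 4)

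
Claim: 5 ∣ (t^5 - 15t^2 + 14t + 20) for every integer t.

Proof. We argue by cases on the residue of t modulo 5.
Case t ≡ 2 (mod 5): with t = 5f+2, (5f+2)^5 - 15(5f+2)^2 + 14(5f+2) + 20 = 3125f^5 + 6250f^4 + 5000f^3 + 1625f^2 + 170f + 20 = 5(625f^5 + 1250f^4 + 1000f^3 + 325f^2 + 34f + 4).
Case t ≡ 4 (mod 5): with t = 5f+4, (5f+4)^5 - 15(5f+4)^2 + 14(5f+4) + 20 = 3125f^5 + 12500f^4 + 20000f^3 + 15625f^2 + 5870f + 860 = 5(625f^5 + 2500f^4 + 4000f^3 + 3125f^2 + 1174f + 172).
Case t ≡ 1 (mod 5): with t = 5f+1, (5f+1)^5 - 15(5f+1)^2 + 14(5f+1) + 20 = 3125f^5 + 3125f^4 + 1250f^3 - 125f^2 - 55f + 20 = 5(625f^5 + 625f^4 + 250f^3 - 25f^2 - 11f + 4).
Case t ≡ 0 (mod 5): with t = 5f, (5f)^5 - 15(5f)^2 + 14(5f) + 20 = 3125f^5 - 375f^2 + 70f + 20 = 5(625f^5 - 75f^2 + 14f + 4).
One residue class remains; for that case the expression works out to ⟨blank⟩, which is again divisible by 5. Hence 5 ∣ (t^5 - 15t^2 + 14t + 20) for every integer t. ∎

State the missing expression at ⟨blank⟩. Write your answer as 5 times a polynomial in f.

5(625f^5 + 1875f^4 + 2250f^3 + 1275f^2 + 329f + 34)

Only t ≡ 3 (mod 5) is unaccounted for. Put t = 5f+3:
(5f+3)^5 - 15(5f+3)^2 + 14(5f+3) + 20 expands to 3125f^5 + 9375f^4 + 11250f^3 + 6375f^2 + 1645f + 170,
and factoring out 5 leaves 5(625f^5 + 1875f^4 + 2250f^3 + 1275f^2 + 329f + 34).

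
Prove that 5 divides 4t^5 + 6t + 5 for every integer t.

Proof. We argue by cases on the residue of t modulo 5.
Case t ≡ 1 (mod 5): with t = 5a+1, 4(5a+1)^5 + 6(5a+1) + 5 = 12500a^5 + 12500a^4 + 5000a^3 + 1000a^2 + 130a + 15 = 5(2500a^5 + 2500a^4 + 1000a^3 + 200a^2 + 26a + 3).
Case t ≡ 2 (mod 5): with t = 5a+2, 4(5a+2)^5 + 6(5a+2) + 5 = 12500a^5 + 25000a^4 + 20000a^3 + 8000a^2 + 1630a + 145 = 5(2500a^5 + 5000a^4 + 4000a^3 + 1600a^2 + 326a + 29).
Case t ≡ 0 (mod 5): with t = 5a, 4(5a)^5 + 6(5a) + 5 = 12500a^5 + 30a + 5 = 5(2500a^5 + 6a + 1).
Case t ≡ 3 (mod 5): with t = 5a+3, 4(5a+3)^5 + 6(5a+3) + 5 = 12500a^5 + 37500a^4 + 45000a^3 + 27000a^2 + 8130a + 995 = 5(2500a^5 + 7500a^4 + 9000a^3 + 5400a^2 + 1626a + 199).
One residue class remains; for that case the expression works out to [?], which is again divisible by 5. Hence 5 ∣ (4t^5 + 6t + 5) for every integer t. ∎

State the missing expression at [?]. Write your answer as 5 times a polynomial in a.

The residues treated are {1, 2, 0, 3}, so the missing case is t ≡ 4 (mod 5); write t = 5a+4.
Then 4(5a+4)^5 + 6(5a+4) + 5 = 12500a^5 + 50000a^4 + 80000a^3 + 64000a^2 + 25630a + 4125 = 5(2500a^5 + 10000a^4 + 16000a^3 + 12800a^2 + 5126a + 825).

5(2500a^5 + 10000a^4 + 16000a^3 + 12800a^2 + 5126a + 825)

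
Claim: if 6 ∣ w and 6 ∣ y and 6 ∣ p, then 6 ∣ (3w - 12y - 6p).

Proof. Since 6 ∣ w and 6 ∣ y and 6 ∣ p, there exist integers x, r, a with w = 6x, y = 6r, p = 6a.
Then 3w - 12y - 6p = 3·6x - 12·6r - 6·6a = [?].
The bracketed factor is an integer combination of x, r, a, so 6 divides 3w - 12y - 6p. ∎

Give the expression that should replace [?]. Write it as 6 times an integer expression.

Pull the common 6 out of every term: 3·6x - 12·6r - 6·6a = 6(-6a - 12r + 3x).
-6a - 12r + 3x is an integer, which exhibits the divisibility.

6(-6a - 12r + 3x)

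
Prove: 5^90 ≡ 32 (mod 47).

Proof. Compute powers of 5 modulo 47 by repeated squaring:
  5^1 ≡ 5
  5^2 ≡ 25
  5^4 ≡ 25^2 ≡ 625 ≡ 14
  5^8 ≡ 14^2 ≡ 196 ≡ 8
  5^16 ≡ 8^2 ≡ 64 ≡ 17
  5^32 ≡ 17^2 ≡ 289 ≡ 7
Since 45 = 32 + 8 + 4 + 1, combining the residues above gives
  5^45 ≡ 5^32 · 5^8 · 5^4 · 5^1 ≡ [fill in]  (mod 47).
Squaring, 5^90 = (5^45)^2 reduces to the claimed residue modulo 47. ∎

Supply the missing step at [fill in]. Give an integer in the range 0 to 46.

5^32 · 5^8 · 5^4 · 5^1 ≡ 7 · 8 · 14 · 5 = 3920.
3920 mod 47 = 19, so 5^45 ≡ 19 (mod 47).

19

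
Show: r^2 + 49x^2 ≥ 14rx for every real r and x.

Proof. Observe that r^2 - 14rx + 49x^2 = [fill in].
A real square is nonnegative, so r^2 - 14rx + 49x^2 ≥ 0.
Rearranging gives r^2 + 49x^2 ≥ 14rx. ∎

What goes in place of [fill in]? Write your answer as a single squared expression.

r^2 - 14rx + 49x^2 is a perfect-square trinomial: the outer terms are (r)^2 and (7x)^2, and the cross term is -2·r·7x.
So r^2 - 14rx + 49x^2 = (r - 7x)^2 ≥ 0.

(r - 7x)^2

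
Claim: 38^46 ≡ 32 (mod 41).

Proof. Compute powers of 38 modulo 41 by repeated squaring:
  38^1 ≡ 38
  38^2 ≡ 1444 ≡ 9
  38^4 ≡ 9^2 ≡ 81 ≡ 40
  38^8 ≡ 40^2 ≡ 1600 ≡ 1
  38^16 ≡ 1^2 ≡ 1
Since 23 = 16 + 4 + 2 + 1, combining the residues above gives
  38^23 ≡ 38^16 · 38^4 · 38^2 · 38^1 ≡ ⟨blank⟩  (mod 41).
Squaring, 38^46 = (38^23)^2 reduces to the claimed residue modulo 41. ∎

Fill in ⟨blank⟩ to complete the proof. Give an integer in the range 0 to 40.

27

Multiply the listed residues: 1 · 40 · 9 · 38 = 40 → 360 → 13680.
Reducing modulo 41: 13680 = 333·41 + 27, so 38^23 ≡ 27.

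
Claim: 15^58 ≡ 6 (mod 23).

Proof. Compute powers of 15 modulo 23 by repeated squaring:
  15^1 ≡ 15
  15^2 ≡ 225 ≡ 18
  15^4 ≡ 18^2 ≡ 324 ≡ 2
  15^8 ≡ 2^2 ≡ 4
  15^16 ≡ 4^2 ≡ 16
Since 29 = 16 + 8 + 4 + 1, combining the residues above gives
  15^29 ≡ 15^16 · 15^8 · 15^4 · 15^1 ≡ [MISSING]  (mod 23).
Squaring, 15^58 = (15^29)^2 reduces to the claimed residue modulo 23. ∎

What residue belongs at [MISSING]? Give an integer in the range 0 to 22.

Multiply the listed residues: 16 · 4 · 2 · 15 = 64 → 128 → 1920.
Reducing modulo 23: 1920 = 83·23 + 11, so 15^29 ≡ 11.

11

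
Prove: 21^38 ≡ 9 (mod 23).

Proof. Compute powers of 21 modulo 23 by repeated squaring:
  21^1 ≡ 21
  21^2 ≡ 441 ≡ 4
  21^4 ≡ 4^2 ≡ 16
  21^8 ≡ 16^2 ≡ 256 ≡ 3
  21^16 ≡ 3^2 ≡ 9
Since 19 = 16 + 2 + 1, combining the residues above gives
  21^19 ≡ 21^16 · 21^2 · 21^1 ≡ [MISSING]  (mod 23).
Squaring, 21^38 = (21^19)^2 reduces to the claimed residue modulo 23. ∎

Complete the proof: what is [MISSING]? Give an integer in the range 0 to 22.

20

Multiply the listed residues: 9 · 4 · 21 = 36 → 756.
Reducing modulo 23: 756 = 32·23 + 20, so 21^19 ≡ 20.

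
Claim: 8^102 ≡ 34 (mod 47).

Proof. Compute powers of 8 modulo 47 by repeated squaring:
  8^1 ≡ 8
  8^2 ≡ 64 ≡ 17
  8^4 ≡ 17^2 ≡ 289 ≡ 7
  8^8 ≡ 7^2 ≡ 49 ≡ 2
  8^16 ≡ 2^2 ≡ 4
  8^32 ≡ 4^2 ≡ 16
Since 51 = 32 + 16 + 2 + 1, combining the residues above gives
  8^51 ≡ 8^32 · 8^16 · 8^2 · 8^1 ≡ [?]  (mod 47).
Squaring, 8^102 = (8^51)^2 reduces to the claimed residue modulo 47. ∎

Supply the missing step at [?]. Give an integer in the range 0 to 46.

8^32 · 8^16 · 8^2 · 8^1 ≡ 16 · 4 · 17 · 8 = 8704.
8704 mod 47 = 9, so 8^51 ≡ 9 (mod 47).

9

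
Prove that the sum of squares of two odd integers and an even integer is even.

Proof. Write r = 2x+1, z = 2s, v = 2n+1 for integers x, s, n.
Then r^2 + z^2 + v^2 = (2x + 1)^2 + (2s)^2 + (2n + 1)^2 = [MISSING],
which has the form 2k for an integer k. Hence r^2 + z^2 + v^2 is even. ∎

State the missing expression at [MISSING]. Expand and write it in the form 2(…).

2(2n^2 + 2n + 2s^2 + 2x^2 + 2x + 1)

Expanding: (2x + 1)^2 + (2s)^2 + (2n + 1)^2 = 4n^2 + 4n + 4s^2 + 4x^2 + 4x + 2.
Every term is even; pulling out the factor of 2 gives 2(2n^2 + 2n + 2s^2 + 2x^2 + 2x + 1).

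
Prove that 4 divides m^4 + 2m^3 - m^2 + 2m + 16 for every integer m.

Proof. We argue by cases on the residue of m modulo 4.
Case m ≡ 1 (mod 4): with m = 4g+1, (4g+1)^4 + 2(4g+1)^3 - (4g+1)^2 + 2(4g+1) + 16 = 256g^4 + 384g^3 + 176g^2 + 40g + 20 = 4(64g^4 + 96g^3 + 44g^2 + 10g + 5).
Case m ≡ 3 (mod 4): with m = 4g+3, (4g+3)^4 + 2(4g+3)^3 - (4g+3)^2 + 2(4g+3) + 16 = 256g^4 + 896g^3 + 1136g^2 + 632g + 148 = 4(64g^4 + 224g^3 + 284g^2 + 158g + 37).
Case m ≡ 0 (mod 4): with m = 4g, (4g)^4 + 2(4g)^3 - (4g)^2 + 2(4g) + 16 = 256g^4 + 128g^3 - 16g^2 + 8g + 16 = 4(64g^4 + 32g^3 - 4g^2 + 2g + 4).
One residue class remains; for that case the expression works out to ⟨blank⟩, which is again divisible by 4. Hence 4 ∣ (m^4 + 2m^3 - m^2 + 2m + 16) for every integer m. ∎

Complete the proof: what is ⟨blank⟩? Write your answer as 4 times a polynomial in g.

Only m ≡ 2 (mod 4) is unaccounted for. Put m = 4g+2:
(4g+2)^4 + 2(4g+2)^3 - (4g+2)^2 + 2(4g+2) + 16 expands to 256g^4 + 640g^3 + 560g^2 + 216g + 48,
and factoring out 4 leaves 4(64g^4 + 160g^3 + 140g^2 + 54g + 12).

4(64g^4 + 160g^3 + 140g^2 + 54g + 12)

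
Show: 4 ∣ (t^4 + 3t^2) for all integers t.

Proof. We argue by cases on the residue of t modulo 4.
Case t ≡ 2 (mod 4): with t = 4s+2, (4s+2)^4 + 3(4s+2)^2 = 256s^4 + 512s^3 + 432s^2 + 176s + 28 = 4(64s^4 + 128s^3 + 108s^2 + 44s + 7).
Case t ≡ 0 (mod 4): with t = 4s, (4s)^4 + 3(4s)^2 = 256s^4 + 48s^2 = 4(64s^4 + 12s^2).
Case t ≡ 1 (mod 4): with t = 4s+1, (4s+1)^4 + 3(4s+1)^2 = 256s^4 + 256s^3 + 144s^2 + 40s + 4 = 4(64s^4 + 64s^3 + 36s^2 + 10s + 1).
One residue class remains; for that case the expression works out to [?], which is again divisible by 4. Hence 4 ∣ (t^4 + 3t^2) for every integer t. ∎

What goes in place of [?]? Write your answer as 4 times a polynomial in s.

4(64s^4 + 192s^3 + 228s^2 + 126s + 27)

Only t ≡ 3 (mod 4) is unaccounted for. Put t = 4s+3:
(4s+3)^4 + 3(4s+3)^2 expands to 256s^4 + 768s^3 + 912s^2 + 504s + 108,
and factoring out 4 leaves 4(64s^4 + 192s^3 + 228s^2 + 126s + 27).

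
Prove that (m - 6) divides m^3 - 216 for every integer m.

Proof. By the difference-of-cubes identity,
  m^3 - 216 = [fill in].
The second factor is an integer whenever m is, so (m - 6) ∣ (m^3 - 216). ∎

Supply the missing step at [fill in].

(m - 6)(m^2 + 6m + 36)

a^3 - b^3 = (a - b)(a^2 + ab + b^2). With a = m, b = 6:
m^3 - 216 = (m - 6)(m^2 + 6m + 36).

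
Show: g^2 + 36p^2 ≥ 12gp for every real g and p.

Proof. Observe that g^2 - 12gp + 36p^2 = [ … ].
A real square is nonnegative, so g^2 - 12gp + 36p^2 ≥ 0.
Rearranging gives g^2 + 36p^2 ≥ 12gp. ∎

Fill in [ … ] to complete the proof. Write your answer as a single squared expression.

(g - 6p)^2

The leading and trailing coefficients are 1^2 and 6^2, and 12 = 2·1·6, so the trinomial is (g - 6p)^2.
Hence g^2 - 12gp + 36p^2 ≥ 0.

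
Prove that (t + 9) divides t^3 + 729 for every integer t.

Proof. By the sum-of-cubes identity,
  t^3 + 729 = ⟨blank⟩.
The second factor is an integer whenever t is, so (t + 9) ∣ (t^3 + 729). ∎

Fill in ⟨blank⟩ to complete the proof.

a^3 + b^3 = (a + b)(a^2 - ab + b^2). With a = t, b = 9:
t^3 + 729 = (t + 9)(t^2 - 9t + 81).

(t + 9)(t^2 - 9t + 81)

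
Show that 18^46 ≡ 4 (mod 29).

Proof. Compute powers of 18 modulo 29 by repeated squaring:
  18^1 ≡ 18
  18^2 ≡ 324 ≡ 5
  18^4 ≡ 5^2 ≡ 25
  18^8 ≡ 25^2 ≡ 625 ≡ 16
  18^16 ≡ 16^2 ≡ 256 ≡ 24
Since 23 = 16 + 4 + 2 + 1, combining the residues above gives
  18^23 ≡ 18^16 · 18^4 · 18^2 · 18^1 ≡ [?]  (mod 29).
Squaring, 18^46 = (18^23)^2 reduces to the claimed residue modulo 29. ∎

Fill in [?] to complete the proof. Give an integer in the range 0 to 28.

Multiply the listed residues: 24 · 25 · 5 · 18 = 600 → 3000 → 54000.
Reducing modulo 29: 54000 = 1862·29 + 2, so 18^23 ≡ 2.

2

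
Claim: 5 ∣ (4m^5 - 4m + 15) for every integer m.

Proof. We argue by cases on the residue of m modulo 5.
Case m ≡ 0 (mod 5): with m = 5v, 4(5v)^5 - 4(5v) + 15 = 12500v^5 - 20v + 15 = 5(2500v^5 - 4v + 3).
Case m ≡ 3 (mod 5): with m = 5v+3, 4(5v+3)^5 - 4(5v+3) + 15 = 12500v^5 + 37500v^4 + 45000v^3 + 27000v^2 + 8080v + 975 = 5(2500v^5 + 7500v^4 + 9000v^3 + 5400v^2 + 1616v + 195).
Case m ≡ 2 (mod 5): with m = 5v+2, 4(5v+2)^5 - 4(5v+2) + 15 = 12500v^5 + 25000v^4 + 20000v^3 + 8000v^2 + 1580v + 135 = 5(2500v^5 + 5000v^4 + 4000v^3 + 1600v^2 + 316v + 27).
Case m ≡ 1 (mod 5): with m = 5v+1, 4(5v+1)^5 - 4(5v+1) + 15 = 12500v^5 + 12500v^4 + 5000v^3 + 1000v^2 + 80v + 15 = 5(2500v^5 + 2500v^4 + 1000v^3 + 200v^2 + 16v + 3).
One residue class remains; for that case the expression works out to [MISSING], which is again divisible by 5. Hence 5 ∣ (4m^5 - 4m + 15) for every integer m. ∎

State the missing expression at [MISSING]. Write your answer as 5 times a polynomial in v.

The residues treated are {0, 3, 2, 1}, so the missing case is m ≡ 4 (mod 5); write m = 5v+4.
Then 4(5v+4)^5 - 4(5v+4) + 15 = 12500v^5 + 50000v^4 + 80000v^3 + 64000v^2 + 25580v + 4095 = 5(2500v^5 + 10000v^4 + 16000v^3 + 12800v^2 + 5116v + 819).

5(2500v^5 + 10000v^4 + 16000v^3 + 12800v^2 + 5116v + 819)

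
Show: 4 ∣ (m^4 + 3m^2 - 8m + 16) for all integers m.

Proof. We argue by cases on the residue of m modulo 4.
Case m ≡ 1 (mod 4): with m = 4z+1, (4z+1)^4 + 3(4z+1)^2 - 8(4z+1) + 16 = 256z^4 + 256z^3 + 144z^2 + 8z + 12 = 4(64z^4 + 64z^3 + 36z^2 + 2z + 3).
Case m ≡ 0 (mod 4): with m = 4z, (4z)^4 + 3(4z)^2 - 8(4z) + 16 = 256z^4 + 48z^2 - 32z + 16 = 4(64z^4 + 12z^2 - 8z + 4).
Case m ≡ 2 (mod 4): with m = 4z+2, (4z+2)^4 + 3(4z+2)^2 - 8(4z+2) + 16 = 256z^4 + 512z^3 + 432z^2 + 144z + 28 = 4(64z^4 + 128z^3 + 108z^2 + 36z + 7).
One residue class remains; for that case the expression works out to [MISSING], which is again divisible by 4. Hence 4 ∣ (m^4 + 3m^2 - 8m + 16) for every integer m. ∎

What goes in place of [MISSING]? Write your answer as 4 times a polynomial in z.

4(64z^4 + 192z^3 + 228z^2 + 118z + 25)

Only m ≡ 3 (mod 4) is unaccounted for. Put m = 4z+3:
(4z+3)^4 + 3(4z+3)^2 - 8(4z+3) + 16 expands to 256z^4 + 768z^3 + 912z^2 + 472z + 100,
and factoring out 4 leaves 4(64z^4 + 192z^3 + 228z^2 + 118z + 25).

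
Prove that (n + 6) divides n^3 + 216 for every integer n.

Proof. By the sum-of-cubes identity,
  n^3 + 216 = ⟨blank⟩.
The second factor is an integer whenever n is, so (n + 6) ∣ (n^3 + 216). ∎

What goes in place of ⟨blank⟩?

Polynomial division of n^3 + 216 by n + 6 leaves remainder 0 and quotient n^2 - 6n + 36.
Hence n^3 + 216 = (n + 6)(n^2 - 6n + 36).

(n + 6)(n^2 - 6n + 36)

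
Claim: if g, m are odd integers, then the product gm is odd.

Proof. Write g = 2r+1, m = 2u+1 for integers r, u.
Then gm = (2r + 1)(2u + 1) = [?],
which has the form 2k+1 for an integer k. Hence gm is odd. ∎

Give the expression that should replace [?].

2(2ru + r + u) + 1

(2r + 1)(2u + 1) = 4ru + 2r + 2u + 1
= 2(2ru + r + u) + 1.
Since 2ru + r + u is an integer, the product is of the form 2k+1 for an integer k.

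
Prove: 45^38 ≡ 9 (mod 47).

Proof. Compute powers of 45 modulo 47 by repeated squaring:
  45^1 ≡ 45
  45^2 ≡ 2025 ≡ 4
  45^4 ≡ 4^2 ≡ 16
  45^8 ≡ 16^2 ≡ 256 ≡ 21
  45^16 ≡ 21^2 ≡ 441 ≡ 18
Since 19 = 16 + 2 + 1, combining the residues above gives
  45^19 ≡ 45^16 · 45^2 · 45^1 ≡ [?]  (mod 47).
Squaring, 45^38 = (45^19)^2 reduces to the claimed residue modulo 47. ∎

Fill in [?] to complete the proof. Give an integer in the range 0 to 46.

44

45^16 · 45^2 · 45^1 ≡ 18 · 4 · 45 = 3240.
3240 mod 47 = 44, so 45^19 ≡ 44 (mod 47).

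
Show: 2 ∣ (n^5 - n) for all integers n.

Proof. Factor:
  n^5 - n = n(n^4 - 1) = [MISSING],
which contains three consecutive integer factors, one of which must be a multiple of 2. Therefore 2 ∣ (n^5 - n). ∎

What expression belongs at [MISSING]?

(n - 1)n(n + 1)(n^2 + 1)

n^4 - 1 = (n^2 - 1)(n^2 + 1), and n^2 - 1 = (n-1)(n+1).
So n(n^4 - 1) = (n - 1)n(n + 1)(n^2 + 1).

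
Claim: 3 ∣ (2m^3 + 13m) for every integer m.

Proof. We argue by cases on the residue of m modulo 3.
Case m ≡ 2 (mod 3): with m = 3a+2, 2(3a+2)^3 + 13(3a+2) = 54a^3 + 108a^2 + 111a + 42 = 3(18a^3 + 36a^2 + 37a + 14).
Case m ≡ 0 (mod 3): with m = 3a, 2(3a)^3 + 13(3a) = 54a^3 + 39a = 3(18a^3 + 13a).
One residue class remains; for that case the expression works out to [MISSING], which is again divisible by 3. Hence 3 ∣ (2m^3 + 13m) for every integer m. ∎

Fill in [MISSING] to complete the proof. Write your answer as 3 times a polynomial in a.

The residues treated are {2, 0}, so the missing case is m ≡ 1 (mod 3); write m = 3a+1.
Then 2(3a+1)^3 + 13(3a+1) = 54a^3 + 54a^2 + 57a + 15 = 3(18a^3 + 18a^2 + 19a + 5).

3(18a^3 + 18a^2 + 19a + 5)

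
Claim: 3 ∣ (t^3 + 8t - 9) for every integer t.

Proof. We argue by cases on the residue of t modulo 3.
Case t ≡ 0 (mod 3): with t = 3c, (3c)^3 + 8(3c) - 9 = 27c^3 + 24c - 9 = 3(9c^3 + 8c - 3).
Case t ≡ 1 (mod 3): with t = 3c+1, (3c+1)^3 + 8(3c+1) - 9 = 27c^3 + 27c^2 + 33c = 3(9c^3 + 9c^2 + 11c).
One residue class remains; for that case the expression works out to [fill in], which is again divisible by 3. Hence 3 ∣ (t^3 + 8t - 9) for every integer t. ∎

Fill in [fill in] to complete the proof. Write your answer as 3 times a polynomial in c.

3(9c^3 + 18c^2 + 20c + 5)

Only t ≡ 2 (mod 3) is unaccounted for. Put t = 3c+2:
(3c+2)^3 + 8(3c+2) - 9 expands to 27c^3 + 54c^2 + 60c + 15,
and factoring out 3 leaves 3(9c^3 + 18c^2 + 20c + 5).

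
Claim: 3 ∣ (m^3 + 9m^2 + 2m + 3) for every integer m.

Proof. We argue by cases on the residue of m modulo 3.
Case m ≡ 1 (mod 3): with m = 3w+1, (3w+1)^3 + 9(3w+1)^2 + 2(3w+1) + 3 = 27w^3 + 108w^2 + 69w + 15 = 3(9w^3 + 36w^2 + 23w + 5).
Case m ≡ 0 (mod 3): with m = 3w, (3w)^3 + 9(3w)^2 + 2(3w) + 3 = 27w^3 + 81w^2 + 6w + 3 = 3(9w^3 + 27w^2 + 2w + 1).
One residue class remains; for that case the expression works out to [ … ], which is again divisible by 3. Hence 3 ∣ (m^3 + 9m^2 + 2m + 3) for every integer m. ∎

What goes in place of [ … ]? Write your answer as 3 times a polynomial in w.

Only m ≡ 2 (mod 3) is unaccounted for. Put m = 3w+2:
(3w+2)^3 + 9(3w+2)^2 + 2(3w+2) + 3 expands to 27w^3 + 135w^2 + 150w + 51,
and factoring out 3 leaves 3(9w^3 + 45w^2 + 50w + 17).

3(9w^3 + 45w^2 + 50w + 17)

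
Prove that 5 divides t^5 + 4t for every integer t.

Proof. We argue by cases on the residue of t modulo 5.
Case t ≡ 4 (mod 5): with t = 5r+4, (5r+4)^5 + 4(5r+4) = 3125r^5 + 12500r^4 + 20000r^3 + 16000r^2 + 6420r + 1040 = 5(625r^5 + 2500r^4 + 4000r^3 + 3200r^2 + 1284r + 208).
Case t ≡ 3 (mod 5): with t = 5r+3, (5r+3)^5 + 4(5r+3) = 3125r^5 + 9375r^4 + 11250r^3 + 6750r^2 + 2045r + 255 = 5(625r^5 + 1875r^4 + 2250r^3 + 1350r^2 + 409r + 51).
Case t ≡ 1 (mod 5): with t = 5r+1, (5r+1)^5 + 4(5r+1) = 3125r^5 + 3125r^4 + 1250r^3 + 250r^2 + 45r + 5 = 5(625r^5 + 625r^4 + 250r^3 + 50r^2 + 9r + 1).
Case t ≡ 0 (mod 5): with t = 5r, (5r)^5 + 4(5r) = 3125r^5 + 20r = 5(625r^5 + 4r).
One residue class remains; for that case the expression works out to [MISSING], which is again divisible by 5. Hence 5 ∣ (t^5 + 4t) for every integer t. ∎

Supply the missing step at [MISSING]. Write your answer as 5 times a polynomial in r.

The residues treated are {4, 3, 1, 0}, so the missing case is t ≡ 2 (mod 5); write t = 5r+2.
Then (5r+2)^5 + 4(5r+2) = 3125r^5 + 6250r^4 + 5000r^3 + 2000r^2 + 420r + 40 = 5(625r^5 + 1250r^4 + 1000r^3 + 400r^2 + 84r + 8).

5(625r^5 + 1250r^4 + 1000r^3 + 400r^2 + 84r + 8)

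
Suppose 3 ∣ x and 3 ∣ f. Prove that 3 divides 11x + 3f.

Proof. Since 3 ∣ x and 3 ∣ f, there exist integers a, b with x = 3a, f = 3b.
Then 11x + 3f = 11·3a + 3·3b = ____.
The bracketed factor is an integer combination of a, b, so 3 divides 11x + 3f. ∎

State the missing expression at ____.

3(11a + 3b)

Each term has a factor of 3: 11·3a + 3·3b = 3·(11a + 3b).
Since 11a + 3b is an integer, 3 ∣ (11x + 3f).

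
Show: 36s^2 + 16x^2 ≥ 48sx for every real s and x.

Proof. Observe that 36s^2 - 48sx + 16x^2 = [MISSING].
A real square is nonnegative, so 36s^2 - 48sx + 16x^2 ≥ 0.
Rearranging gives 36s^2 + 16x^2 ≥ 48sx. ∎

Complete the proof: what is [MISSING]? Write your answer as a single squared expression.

36s^2 - 48sx + 16x^2 is a perfect-square trinomial: the outer terms are (6s)^2 and (4x)^2, and the cross term is -2·6s·4x.
So 36s^2 - 48sx + 16x^2 = (6s - 4x)^2 ≥ 0.

(6s - 4x)^2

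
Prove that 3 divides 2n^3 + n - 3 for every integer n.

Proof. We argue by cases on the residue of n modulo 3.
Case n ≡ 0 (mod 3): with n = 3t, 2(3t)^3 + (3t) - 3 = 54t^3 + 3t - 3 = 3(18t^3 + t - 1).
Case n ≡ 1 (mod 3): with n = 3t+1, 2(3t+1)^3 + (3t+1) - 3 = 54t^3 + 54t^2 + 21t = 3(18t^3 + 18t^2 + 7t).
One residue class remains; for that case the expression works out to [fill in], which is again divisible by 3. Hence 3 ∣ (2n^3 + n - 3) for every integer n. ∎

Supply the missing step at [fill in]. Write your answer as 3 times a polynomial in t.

3(18t^3 + 36t^2 + 25t + 5)

The residues treated are {0, 1}, so the missing case is n ≡ 2 (mod 3); write n = 3t+2.
Then 2(3t+2)^3 + (3t+2) - 3 = 54t^3 + 108t^2 + 75t + 15 = 3(18t^3 + 36t^2 + 25t + 5).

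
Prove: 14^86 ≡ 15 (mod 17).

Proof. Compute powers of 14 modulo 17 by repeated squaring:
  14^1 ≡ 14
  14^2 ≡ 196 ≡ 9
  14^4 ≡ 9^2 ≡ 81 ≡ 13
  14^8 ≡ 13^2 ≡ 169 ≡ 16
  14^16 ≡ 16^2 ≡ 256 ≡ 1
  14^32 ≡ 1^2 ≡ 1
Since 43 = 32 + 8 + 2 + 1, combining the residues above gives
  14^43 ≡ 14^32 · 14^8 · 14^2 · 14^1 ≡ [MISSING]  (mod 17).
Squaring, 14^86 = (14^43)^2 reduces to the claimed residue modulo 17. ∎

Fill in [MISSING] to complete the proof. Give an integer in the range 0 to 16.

14^32 · 14^8 · 14^2 · 14^1 ≡ 1 · 16 · 9 · 14 = 2016.
2016 mod 17 = 10, so 14^43 ≡ 10 (mod 17).

10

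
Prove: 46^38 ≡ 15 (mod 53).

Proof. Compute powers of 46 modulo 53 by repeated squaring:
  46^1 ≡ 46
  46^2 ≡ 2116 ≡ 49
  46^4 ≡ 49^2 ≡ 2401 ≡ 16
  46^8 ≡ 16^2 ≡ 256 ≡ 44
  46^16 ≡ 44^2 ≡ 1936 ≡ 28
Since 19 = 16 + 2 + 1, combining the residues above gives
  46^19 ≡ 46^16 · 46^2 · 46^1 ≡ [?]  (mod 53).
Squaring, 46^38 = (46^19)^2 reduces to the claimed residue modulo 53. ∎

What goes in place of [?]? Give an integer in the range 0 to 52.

46^16 · 46^2 · 46^1 ≡ 28 · 49 · 46 = 63112.
63112 mod 53 = 42, so 46^19 ≡ 42 (mod 53).

42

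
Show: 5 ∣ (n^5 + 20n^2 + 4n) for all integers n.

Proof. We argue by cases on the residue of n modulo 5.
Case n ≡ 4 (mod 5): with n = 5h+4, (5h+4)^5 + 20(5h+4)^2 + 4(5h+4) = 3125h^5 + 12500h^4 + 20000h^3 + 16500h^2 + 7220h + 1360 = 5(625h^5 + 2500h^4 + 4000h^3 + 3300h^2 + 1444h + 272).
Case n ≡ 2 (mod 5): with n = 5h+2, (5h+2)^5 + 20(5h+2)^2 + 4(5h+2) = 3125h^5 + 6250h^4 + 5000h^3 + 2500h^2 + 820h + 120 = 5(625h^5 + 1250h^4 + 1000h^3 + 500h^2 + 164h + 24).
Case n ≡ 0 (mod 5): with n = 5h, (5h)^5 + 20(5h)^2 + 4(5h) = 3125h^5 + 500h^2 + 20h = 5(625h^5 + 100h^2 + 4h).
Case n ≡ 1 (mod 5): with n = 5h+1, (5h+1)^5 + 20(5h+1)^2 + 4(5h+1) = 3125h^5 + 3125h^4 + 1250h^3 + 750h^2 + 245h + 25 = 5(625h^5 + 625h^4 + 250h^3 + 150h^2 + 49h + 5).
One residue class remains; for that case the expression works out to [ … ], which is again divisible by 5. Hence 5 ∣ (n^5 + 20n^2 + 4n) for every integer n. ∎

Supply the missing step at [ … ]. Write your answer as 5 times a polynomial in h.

The residues treated are {4, 2, 0, 1}, so the missing case is n ≡ 3 (mod 5); write n = 5h+3.
Then (5h+3)^5 + 20(5h+3)^2 + 4(5h+3) = 3125h^5 + 9375h^4 + 11250h^3 + 7250h^2 + 2645h + 435 = 5(625h^5 + 1875h^4 + 2250h^3 + 1450h^2 + 529h + 87).

5(625h^5 + 1875h^4 + 2250h^3 + 1450h^2 + 529h + 87)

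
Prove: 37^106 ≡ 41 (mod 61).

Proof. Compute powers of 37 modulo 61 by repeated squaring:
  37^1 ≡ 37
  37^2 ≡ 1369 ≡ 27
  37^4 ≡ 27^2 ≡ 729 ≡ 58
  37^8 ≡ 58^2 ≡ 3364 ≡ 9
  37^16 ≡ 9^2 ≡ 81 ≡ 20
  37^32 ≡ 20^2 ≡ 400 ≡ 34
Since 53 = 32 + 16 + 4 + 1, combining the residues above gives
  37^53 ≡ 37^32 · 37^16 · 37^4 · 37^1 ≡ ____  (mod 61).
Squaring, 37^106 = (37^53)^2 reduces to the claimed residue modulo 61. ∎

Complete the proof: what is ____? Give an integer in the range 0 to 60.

38

37^32 · 37^16 · 37^4 · 37^1 ≡ 34 · 20 · 58 · 37 = 1459280.
1459280 mod 61 = 38, so 37^53 ≡ 38 (mod 61).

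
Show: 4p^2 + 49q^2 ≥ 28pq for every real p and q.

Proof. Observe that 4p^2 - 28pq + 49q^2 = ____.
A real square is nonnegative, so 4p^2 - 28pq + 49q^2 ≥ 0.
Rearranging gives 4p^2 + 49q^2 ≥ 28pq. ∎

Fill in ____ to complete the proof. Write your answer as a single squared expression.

(2p - 7q)^2

4p^2 - 28pq + 49q^2 is a perfect-square trinomial: the outer terms are (2p)^2 and (7q)^2, and the cross term is -2·2p·7q.
So 4p^2 - 28pq + 49q^2 = (2p - 7q)^2 ≥ 0.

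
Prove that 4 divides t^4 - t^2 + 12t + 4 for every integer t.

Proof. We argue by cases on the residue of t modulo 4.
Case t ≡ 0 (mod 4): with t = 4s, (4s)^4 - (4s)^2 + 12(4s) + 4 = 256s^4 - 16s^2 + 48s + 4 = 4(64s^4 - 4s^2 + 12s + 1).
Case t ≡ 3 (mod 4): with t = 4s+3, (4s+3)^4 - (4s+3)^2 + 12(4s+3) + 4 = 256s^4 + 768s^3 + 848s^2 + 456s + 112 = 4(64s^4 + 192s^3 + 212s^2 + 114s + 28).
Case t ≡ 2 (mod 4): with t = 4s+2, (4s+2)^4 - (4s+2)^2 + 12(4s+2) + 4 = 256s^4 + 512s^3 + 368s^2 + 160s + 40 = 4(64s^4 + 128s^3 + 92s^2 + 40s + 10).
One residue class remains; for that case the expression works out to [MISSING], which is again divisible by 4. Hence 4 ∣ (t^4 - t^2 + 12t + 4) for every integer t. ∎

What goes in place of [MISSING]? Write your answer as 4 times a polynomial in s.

Only t ≡ 1 (mod 4) is unaccounted for. Put t = 4s+1:
(4s+1)^4 - (4s+1)^2 + 12(4s+1) + 4 expands to 256s^4 + 256s^3 + 80s^2 + 56s + 16,
and factoring out 4 leaves 4(64s^4 + 64s^3 + 20s^2 + 14s + 4).

4(64s^4 + 64s^3 + 20s^2 + 14s + 4)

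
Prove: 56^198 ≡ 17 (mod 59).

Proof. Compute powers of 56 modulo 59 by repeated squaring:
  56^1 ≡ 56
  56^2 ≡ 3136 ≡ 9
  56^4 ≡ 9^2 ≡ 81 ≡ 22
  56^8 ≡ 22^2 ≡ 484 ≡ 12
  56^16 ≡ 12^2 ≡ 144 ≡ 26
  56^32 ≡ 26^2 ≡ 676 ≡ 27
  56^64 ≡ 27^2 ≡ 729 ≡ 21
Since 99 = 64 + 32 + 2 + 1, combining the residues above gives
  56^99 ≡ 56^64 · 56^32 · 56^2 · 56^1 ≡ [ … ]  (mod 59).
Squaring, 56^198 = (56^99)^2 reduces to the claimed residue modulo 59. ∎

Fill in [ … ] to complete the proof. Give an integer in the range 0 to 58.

31

Multiply the listed residues: 21 · 27 · 9 · 56 = 567 → 5103 → 285768.
Reducing modulo 59: 285768 = 4843·59 + 31, so 56^99 ≡ 31.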